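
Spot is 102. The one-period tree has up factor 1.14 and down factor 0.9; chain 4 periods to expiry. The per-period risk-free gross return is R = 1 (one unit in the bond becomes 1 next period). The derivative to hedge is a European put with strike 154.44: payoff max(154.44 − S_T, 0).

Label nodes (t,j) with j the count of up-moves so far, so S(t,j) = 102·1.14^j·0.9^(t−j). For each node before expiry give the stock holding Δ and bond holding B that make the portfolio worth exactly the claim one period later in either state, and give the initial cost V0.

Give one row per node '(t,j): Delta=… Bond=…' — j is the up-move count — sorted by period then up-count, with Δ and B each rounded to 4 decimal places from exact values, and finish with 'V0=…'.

(0,0): Delta=-0.9473 Bond=149.6022
(1,0): Delta=-1.0000 Bond=154.4400
(1,1): Delta=-0.8891 Bond=142.8294
(2,0): Delta=-1.0000 Bond=154.4400
(2,1): Delta=-1.0000 Bond=154.4400
(2,2): Delta=-0.7664 Bond=126.5745
(3,0): Delta=-1.0000 Bond=154.4400
(3,1): Delta=-1.0000 Bond=154.4400
(3,2): Delta=-1.0000 Bond=154.4400
(3,3): Delta=-0.5083 Bond=87.5627
V0=52.9775

Risk-neutral probability p* = (R−d)/(u−d) = (1−0.9)/(1.14−0.9) = 0.4167.
Terminal payoffs: V(4,0)=87.5178, V(4,1)=69.6719, V(4,2)=47.0670, V(4,3)=18.4343, V(4,4)=0.0000
(3,0): S=74.3580. Δ = (V_up−V_dn)/(S_up−S_dn) = (69.6719−87.5178)/(84.7681−66.9222) = -1.0000. V = [p*·69.6719 + (1−p*)·87.5178]/1 = 80.0820. B = V − Δ·S = 154.4400.
(3,1): S=94.1868. Δ = (V_up−V_dn)/(S_up−S_dn) = (47.0670−69.6719)/(107.3730−84.7681) = -1.0000. V = [p*·47.0670 + (1−p*)·69.6719]/1 = 60.2532. B = V − Δ·S = 154.4400.
(3,2): S=119.3033. Δ = (V_up−V_dn)/(S_up−S_dn) = (18.4343−47.0670)/(136.0057−107.3730) = -1.0000. V = [p*·18.4343 + (1−p*)·47.0670]/1 = 35.1367. B = V − Δ·S = 154.4400.
(3,3): S=151.1175. Δ = (V_up−V_dn)/(S_up−S_dn) = (0.0000−18.4343)/(172.2739−136.0057) = -0.5083. V = [p*·0.0000 + (1−p*)·18.4343]/1 = 10.7533. B = V − Δ·S = 87.5627.
(2,0): S=82.6200. Δ = (V_up−V_dn)/(S_up−S_dn) = (60.2532−80.0820)/(94.1868−74.3580) = -1.0000. V = [p*·60.2532 + (1−p*)·80.0820]/1 = 71.8200. B = V − Δ·S = 154.4400.
(2,1): S=104.6520. Δ = (V_up−V_dn)/(S_up−S_dn) = (35.1367−60.2532)/(119.3033−94.1868) = -1.0000. V = [p*·35.1367 + (1−p*)·60.2532]/1 = 49.7880. B = V − Δ·S = 154.4400.
(2,2): S=132.5592. Δ = (V_up−V_dn)/(S_up−S_dn) = (10.7533−35.1367)/(151.1175−119.3033) = -0.7664. V = [p*·10.7533 + (1−p*)·35.1367]/1 = 24.9770. B = V − Δ·S = 126.5745.
(1,0): S=91.8000. Δ = (V_up−V_dn)/(S_up−S_dn) = (49.7880−71.8200)/(104.6520−82.6200) = -1.0000. V = [p*·49.7880 + (1−p*)·71.8200]/1 = 62.6400. B = V − Δ·S = 154.4400.
(1,1): S=116.2800. Δ = (V_up−V_dn)/(S_up−S_dn) = (24.9770−49.7880)/(132.5592−104.6520) = -0.8891. V = [p*·24.9770 + (1−p*)·49.7880]/1 = 39.4501. B = V − Δ·S = 142.8294.
(0,0): S=102.0000. Δ = (V_up−V_dn)/(S_up−S_dn) = (39.4501−62.6400)/(116.2800−91.8000) = -0.9473. V = [p*·39.4501 + (1−p*)·62.6400]/1 = 52.9775. B = V − Δ·S = 149.6022.
The time-0 hedge costs 52.9775, which is the no-arbitrage price.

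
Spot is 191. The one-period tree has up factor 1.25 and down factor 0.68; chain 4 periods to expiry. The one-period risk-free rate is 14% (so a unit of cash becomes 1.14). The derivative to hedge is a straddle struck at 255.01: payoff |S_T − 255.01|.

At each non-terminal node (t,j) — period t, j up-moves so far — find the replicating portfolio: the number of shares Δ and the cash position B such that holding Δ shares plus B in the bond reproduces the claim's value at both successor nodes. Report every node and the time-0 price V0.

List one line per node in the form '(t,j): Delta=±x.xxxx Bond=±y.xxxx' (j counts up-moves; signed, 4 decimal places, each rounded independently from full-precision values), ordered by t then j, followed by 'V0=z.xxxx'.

(0,0): Delta=0.3771 Bond=-5.9018
(1,0): Delta=-1.0000 Bond=172.1245
(1,1): Delta=0.5562 Bond=-49.4971
(2,0): Delta=-1.0000 Bond=196.2219
(2,1): Delta=-1.0000 Bond=196.2219
(2,2): Delta=0.7586 Bond=-116.8427
(3,0): Delta=-1.0000 Bond=223.6930
(3,1): Delta=-1.0000 Bond=223.6930
(3,2): Delta=-1.0000 Bond=223.6930
(3,3): Delta=0.9874 Bond=-218.5448
V0=66.1166

Risk-neutral probability p* = (R−d)/(u−d) = (1.14−0.68)/(1.25−0.68) = 0.8070.
Payoff layer (t=4): V(4,0)=214.1716, V(4,1)=179.9394, V(4,2)=117.0125, V(4,3)=1.3381, V(4,4)=211.2986
(3,0): S=60.0565. Δ = (V_up−V_dn)/(S_up−S_dn) = (179.9394−214.1716)/(75.0706−40.8384) = -1.0000. V = [p*·179.9394 + (1−p*)·214.1716]/1.14 = 163.6365. B = V − Δ·S = 223.6930.
(3,1): S=110.3980. Δ = (V_up−V_dn)/(S_up−S_dn) = (117.0125−179.9394)/(137.9975−75.0706) = -1.0000. V = [p*·117.0125 + (1−p*)·179.9394]/1.14 = 113.2950. B = V − Δ·S = 223.6930.
(3,2): S=202.9375. Δ = (V_up−V_dn)/(S_up−S_dn) = (1.3381−117.0125)/(253.6719−137.9975) = -1.0000. V = [p*·1.3381 + (1−p*)·117.0125]/1.14 = 20.7555. B = V − Δ·S = 223.6930.
(3,3): S=373.0469. Δ = (V_up−V_dn)/(S_up−S_dn) = (211.2986−1.3381)/(466.3086−253.6719) = 0.9874. V = [p*·211.2986 + (1−p*)·1.3381]/1.14 = 149.8069. B = V − Δ·S = -218.5448.
(2,0): S=88.3184. Δ = (V_up−V_dn)/(S_up−S_dn) = (113.2950−163.6365)/(110.3980−60.0565) = -1.0000. V = [p*·113.2950 + (1−p*)·163.6365]/1.14 = 107.9035. B = V − Δ·S = 196.2219.
(2,1): S=162.3500. Δ = (V_up−V_dn)/(S_up−S_dn) = (20.7555−113.2950)/(202.9375−110.3980) = -1.0000. V = [p*·20.7555 + (1−p*)·113.2950]/1.14 = 33.8719. B = V − Δ·S = 196.2219.
(2,2): S=298.4375. Δ = (V_up−V_dn)/(S_up−S_dn) = (149.8069−20.7555)/(373.0469−202.9375) = 0.7586. V = [p*·149.8069 + (1−p*)·20.7555]/1.14 = 109.5634. B = V − Δ·S = -116.8427.
(1,0): S=129.8800. Δ = (V_up−V_dn)/(S_up−S_dn) = (33.8719−107.9035)/(162.3500−88.3184) = -1.0000. V = [p*·33.8719 + (1−p*)·107.9035]/1.14 = 42.2445. B = V − Δ·S = 172.1245.
(1,1): S=238.7500. Δ = (V_up−V_dn)/(S_up−S_dn) = (109.5634−33.8719)/(298.4375−162.3500) = 0.5562. V = [p*·109.5634 + (1−p*)·33.8719]/1.14 = 83.2950. B = V − Δ·S = -49.4971.
(0,0): S=191.0000. Δ = (V_up−V_dn)/(S_up−S_dn) = (83.2950−42.2445)/(238.7500−129.8800) = 0.3771. V = [p*·83.2950 + (1−p*)·42.2445]/1.14 = 66.1166. B = V − Δ·S = -5.9018.
Each (Δ,B) replicates both successor values, so the strategy is self-financing and V0 is arbitrage-free.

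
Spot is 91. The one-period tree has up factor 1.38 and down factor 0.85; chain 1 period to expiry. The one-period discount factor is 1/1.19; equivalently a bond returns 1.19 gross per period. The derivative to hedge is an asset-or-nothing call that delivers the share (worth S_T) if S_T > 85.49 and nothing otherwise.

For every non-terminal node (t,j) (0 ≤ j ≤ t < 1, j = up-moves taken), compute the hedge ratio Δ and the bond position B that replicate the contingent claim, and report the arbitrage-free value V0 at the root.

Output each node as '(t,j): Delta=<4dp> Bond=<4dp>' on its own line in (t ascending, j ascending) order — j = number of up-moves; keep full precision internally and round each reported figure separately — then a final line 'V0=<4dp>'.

Risk-neutral probability p* = (R−d)/(u−d) = (1.19−0.85)/(1.38−0.85) = 0.6415.
At expiry t=1: V(1,0)=0.0000, V(1,1)=125.5800
(0,0): S=91.0000. Δ = (V_up−V_dn)/(S_up−S_dn) = (125.5800−0.0000)/(125.5800−77.3500) = 2.6038. V = [p*·125.5800 + (1−p*)·0.0000]/1.19 = 67.6981. B = V − Δ·S = -169.2453.
Self-financing check: at every node Δ·S+B equals the discounted successor values.

(0,0): Delta=2.6038 Bond=-169.2453
V0=67.6981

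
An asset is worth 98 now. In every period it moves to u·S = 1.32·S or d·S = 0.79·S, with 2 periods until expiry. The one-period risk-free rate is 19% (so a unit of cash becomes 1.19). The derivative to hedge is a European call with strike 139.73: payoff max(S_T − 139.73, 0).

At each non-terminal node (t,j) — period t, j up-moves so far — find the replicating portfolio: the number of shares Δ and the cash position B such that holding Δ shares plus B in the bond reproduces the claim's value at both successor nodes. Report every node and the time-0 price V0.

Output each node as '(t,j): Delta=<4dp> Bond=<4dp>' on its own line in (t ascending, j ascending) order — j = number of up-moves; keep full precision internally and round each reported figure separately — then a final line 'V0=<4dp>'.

Since d<R<u, set p* = (R−d)/(u−d) = 0.7547; price each node as the discounted p*-expectation of its children.
At expiry t=2: V(2,0)=0.0000, V(2,1)=0.0000, V(2,2)=31.0252
Node (1,0) S=77.4200: V=(p*·0.0000+(1−p*)·0.0000)/1.19=0.0000; Δ=(0.0000−0.0000)/(102.1944−61.1618)=0.0000; B=V−Δ·S=0.0000
Node (1,1) S=129.3600: V=(p*·31.0252+(1−p*)·0.0000)/1.19=19.6767; Δ=(31.0252−0.0000)/(170.7552−102.1944)=0.4525; B=V−Δ·S=-38.8614
Node (0,0) S=98.0000: V=(p*·19.6767+(1−p*)·0.0000)/1.19=12.4793; Δ=(19.6767−0.0000)/(129.3600−77.4200)=0.3788; B=V−Δ·S=-24.6465
Check: Δ(0,0)·S0 + B(0,0) = 12.4793 = V0.

(0,0): Delta=0.3788 Bond=-24.6465
(1,0): Delta=0.0000 Bond=0.0000
(1,1): Delta=0.4525 Bond=-38.8614
V0=12.4793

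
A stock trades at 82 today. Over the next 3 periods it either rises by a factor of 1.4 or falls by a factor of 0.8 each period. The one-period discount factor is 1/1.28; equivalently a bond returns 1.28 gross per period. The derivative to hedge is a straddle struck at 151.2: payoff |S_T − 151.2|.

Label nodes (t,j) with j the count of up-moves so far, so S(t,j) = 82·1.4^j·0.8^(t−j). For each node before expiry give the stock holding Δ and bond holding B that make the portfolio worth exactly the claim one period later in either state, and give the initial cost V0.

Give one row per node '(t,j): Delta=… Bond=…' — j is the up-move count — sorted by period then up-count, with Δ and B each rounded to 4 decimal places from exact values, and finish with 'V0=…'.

(0,0): Delta=0.1720 Bond=12.0327
(1,0): Delta=-1.0000 Bond=92.2852
(1,1): Delta=0.3394 Bond=-3.8190
(2,0): Delta=-1.0000 Bond=118.1250
(2,1): Delta=-1.0000 Bond=118.1250
(2,2): Delta=0.5308 Bond=-35.6417
V0=26.1368

Under the risk-neutral measure, an up-move has probability p* = (R−d)/(u−d) = 0.8000 and values discount at R = 1.28.
Payoff layer (t=3): V(3,0)=109.2160, V(3,1)=77.7280, V(3,2)=22.6240, V(3,3)=73.8080
  t=2,j=0: stock 52.4800 → up 73.4720 (V=77.7280), down 41.9840 (V=109.2160). Price 65.6450; hedge Δ=-1.0000, bond B=118.1250.
  t=2,j=1: stock 91.8400 → up 128.5760 (V=22.6240), down 73.4720 (V=77.7280). Price 26.2850; hedge Δ=-1.0000, bond B=118.1250.
  t=2,j=2: stock 160.7200 → up 225.0080 (V=73.8080), down 128.5760 (V=22.6240). Price 49.6650; hedge Δ=0.5308, bond B=-35.6417.
  t=1,j=0: stock 65.6000 → up 91.8400 (V=26.2850), down 52.4800 (V=65.6450). Price 26.6852; hedge Δ=-1.0000, bond B=92.2852.
  t=1,j=1: stock 114.8000 → up 160.7200 (V=49.6650), down 91.8400 (V=26.2850). Price 35.1477; hedge Δ=0.3394, bond B=-3.8190.
  t=0,j=0: stock 82.0000 → up 114.8000 (V=35.1477), down 65.6000 (V=26.6852). Price 26.1368; hedge Δ=0.1720, bond B=12.0327.
Each (Δ,B) replicates both successor values, so the strategy is self-financing and V0 is arbitrage-free.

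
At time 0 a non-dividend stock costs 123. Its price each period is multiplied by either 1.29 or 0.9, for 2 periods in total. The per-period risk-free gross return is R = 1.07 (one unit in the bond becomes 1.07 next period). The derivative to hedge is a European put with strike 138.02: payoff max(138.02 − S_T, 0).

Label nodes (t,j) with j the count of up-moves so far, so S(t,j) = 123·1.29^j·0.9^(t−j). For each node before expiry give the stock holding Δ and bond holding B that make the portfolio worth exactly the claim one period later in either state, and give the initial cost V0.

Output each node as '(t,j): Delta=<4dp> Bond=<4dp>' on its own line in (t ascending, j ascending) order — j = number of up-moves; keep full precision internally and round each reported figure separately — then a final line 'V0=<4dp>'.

(0,0): Delta=-0.4219 Bond=62.5653
(1,0): Delta=-0.8892 Bond=118.6751
(1,1): Delta=0.0000 Bond=0.0000
V0=10.6701

No-arbitrage ⇒ martingale measure with p* = (R−d)/(u−d) = 0.4359.
At expiry t=2: V(2,0)=38.3900, V(2,1)=0.0000, V(2,2)=0.0000
(1,0): S=110.7000. Δ = (V_up−V_dn)/(S_up−S_dn) = (0.0000−38.3900)/(142.8030−99.6300) = -0.8892. V = [p*·0.0000 + (1−p*)·38.3900]/1.07 = 20.2392. B = V − Δ·S = 118.6751.
(1,1): S=158.6700. Δ = (V_up−V_dn)/(S_up−S_dn) = (0.0000−0.0000)/(204.6843−142.8030) = 0.0000. V = [p*·0.0000 + (1−p*)·0.0000]/1.07 = 0.0000. B = V − Δ·S = 0.0000.
(0,0): S=123.0000. Δ = (V_up−V_dn)/(S_up−S_dn) = (0.0000−20.2392)/(158.6700−110.7000) = -0.4219. V = [p*·0.0000 + (1−p*)·20.2392]/1.07 = 10.6701. B = V − Δ·S = 62.5653.
Self-financing check: at every node Δ·S+B equals the discounted successor values.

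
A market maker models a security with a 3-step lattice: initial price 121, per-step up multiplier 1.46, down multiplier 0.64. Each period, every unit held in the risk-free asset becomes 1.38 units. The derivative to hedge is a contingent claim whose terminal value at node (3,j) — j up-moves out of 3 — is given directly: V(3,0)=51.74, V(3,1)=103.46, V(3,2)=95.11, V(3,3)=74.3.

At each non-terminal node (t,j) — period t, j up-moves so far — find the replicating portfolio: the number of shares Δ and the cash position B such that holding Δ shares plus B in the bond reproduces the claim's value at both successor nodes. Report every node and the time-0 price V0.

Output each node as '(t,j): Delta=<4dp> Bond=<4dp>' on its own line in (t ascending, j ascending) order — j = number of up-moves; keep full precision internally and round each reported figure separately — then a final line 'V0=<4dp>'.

(0,0): Delta=-0.0949 Bond=41.9160
(1,0): Delta=-0.0284 Bond=52.6975
(1,1): Delta=-0.0980 Bond=58.4004
(2,0): Delta=1.2726 Bond=8.2414
(2,1): Delta=-0.0901 Bond=79.6935
(2,2): Delta=-0.0984 Bond=80.6898
V0=30.4370

Risk-neutral probability p* = (R−d)/(u−d) = (1.38−0.64)/(1.46−0.64) = 0.9024.
At expiry t=3: V(3,0)=51.7400, V(3,1)=103.4600, V(3,2)=95.1100, V(3,3)=74.3000
  t=2,j=0: stock 49.5616 → up 72.3599 (V=103.4600), down 31.7194 (V=51.7400). Price 71.3146; hedge Δ=1.2726, bond B=8.2414.
  t=2,j=1: stock 113.0624 → up 165.0711 (V=95.1100), down 72.3599 (V=103.4600). Price 69.5106; hedge Δ=-0.0901, bond B=79.6935.
  t=2,j=2: stock 257.9236 → up 376.5685 (V=74.3000), down 165.0711 (V=95.1100). Price 55.3118; hedge Δ=-0.0984, bond B=80.6898.
  t=1,j=0: stock 77.4400 → up 113.0624 (V=69.5106), down 49.5616 (V=71.3146). Price 50.4975; hedge Δ=-0.0284, bond B=52.6975.
  t=1,j=1: stock 176.6600 → up 257.9236 (V=55.3118), down 113.0624 (V=69.5106). Price 41.0848; hedge Δ=-0.0980, bond B=58.4004.
  t=0,j=0: stock 121.0000 → up 176.6600 (V=41.0848), down 77.4400 (V=50.4975). Price 30.4370; hedge Δ=-0.0949, bond B=41.9160.
Check: Δ(0,0)·S0 + B(0,0) = 30.4370 = V0.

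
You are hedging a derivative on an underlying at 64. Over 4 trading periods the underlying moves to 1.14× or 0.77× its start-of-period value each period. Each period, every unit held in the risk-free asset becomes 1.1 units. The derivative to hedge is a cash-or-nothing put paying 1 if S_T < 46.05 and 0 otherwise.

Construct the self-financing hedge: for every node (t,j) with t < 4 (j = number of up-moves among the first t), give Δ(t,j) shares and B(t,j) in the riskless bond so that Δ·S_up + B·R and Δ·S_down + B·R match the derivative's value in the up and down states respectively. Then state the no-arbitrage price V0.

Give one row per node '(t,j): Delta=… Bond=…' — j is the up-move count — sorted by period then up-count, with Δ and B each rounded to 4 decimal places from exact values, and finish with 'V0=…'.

(0,0): Delta=-0.0010 Bond=0.0667
(1,0): Delta=-0.0087 Bond=0.4552
(1,1): Delta=-0.0004 Bond=0.0271
(2,0): Delta=-0.0578 Bond=2.3604
(2,1): Delta=-0.0047 Bond=0.2753
(2,2): Delta=0.0000 Bond=0.0000
(3,0): Delta=0.0000 Bond=0.9091
(3,1): Delta=-0.0625 Bond=2.8010
(3,2): Delta=0.0000 Bond=0.0000
(3,3): Delta=0.0000 Bond=0.0000
V0=0.0032

The replicating-portfolio and risk-neutral prices coincide; use p* = (1.1−0.77)/(1.14−0.77) = 0.8919 for the latter.
Terminal payoffs: V(4,0)=1.0000, V(4,1)=1.0000, V(4,2)=0.0000, V(4,3)=0.0000, V(4,4)=0.0000
  t=3,j=0: stock 29.2181 → up 33.3086 (V=1.0000), down 22.4979 (V=1.0000). Price 0.9091; hedge Δ=0.0000, bond B=0.9091.
  t=3,j=1: stock 43.2580 → up 49.3141 (V=0.0000), down 33.3086 (V=1.0000). Price 0.0983; hedge Δ=-0.0625, bond B=2.8010.
  t=3,j=2: stock 64.0443 → up 73.0105 (V=0.0000), down 49.3141 (V=0.0000). Price 0.0000; hedge Δ=0.0000, bond B=0.0000.
  t=3,j=3: stock 94.8188 → up 108.0935 (V=0.0000), down 73.0105 (V=0.0000). Price 0.0000; hedge Δ=0.0000, bond B=0.0000.
  t=2,j=0: stock 37.9456 → up 43.2580 (V=0.0983), down 29.2181 (V=0.9091). Price 0.1690; hedge Δ=-0.0578, bond B=2.3604.
  t=2,j=1: stock 56.1792 → up 64.0443 (V=0.0000), down 43.2580 (V=0.0983). Price 0.0097; hedge Δ=-0.0047, bond B=0.2753.
  t=2,j=2: stock 83.1744 → up 94.8188 (V=0.0000), down 64.0443 (V=0.0000). Price 0.0000; hedge Δ=0.0000, bond B=0.0000.
  t=1,j=0: stock 49.2800 → up 56.1792 (V=0.0097), down 37.9456 (V=0.1690). Price 0.0244; hedge Δ=-0.0087, bond B=0.4552.
  t=1,j=1: stock 72.9600 → up 83.1744 (V=0.0000), down 56.1792 (V=0.0097). Price 0.0009; hedge Δ=-0.0004, bond B=0.0271.
  t=0,j=0: stock 64.0000 → up 72.9600 (V=0.0009), down 49.2800 (V=0.0244). Price 0.0032; hedge Δ=-0.0010, bond B=0.0667.
Check: Δ(0,0)·S0 + B(0,0) = 0.0032 = V0.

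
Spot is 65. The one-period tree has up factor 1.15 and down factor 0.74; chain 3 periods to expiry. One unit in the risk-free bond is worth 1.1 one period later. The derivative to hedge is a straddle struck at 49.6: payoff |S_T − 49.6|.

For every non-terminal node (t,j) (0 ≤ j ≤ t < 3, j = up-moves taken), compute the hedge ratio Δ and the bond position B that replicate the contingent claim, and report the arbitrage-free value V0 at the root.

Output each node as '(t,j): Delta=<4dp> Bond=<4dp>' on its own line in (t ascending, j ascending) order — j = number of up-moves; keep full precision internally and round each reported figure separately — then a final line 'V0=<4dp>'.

(0,0): Delta=0.8714 Bond=-28.3339
(1,0): Delta=0.1343 Bond=4.2873
(1,1): Delta=0.9373 Bond=-36.0916
(2,0): Delta=-1.0000 Bond=45.0909
(2,1): Delta=0.2357 Bond=-0.8916
(2,2): Delta=1.0000 Bond=-45.0909
V0=28.3084

Since d<R<u, set p* = (R−d)/(u−d) = 0.8780; price each node as the discounted p*-expectation of its children.
Terminal payoffs: V(3,0)=23.2604, V(3,1)=8.6669, V(3,2)=14.0122, V(3,3)=49.2569
  t=2,j=0: stock 35.5940 → up 40.9331 (V=8.6669), down 26.3396 (V=23.2604). Price 9.4969; hedge Δ=-1.0000, bond B=45.0909.
  t=2,j=1: stock 55.3150 → up 63.6122 (V=14.0122), down 40.9331 (V=8.6669). Price 12.1458; hedge Δ=0.2357, bond B=-0.8916.
  t=2,j=2: stock 85.9625 → up 98.8569 (V=49.2569), down 63.6122 (V=14.0122). Price 40.8716; hedge Δ=1.0000, bond B=-45.0909.
  t=1,j=0: stock 48.1000 → up 55.3150 (V=12.1458), down 35.5940 (V=9.4969). Price 10.7480; hedge Δ=0.1343, bond B=4.2873.
  t=1,j=1: stock 74.7500 → up 85.9625 (V=40.8716), down 55.3150 (V=12.1458). Price 33.9713; hedge Δ=0.9373, bond B=-36.0916.
  t=0,j=0: stock 65.0000 → up 74.7500 (V=33.9713), down 48.1000 (V=10.7480). Price 28.3084; hedge Δ=0.8714, bond B=-28.3339.
Check: Δ(0,0)·S0 + B(0,0) = 28.3084 = V0.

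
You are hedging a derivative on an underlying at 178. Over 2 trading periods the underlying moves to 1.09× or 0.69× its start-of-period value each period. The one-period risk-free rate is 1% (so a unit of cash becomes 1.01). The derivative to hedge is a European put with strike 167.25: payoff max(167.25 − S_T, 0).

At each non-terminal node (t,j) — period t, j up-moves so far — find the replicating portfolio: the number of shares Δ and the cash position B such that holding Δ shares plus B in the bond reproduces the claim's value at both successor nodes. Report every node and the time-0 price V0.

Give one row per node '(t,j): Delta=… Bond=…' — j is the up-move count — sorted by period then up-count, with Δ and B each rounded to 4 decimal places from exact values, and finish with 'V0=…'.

Under the risk-neutral measure, an up-move has probability p* = (R−d)/(u−d) = 0.8000 and values discount at R = 1.01.
Payoff layer (t=2): V(2,0)=82.5042, V(2,1)=33.3762, V(2,2)=0.0000
(1,0): S=122.8200. Δ = (V_up−V_dn)/(S_up−S_dn) = (33.3762−82.5042)/(133.8738−84.7458) = -1.0000. V = [p*·33.3762 + (1−p*)·82.5042]/1.01 = 42.7741. B = V − Δ·S = 165.5941.
(1,1): S=194.0200. Δ = (V_up−V_dn)/(S_up−S_dn) = (0.0000−33.3762)/(211.4818−133.8738) = -0.4301. V = [p*·0.0000 + (1−p*)·33.3762]/1.01 = 6.6091. B = V − Δ·S = 90.0496.
(0,0): S=178.0000. Δ = (V_up−V_dn)/(S_up−S_dn) = (6.6091−42.7741)/(194.0200−122.8200) = -0.5079. V = [p*·6.6091 + (1−p*)·42.7741]/1.01 = 13.7051. B = V − Δ·S = 104.1174.
Root portfolio cost Δ·178+B reproduces V0=13.7051.

(0,0): Delta=-0.5079 Bond=104.1174
(1,0): Delta=-1.0000 Bond=165.5941
(1,1): Delta=-0.4301 Bond=90.0496
V0=13.7051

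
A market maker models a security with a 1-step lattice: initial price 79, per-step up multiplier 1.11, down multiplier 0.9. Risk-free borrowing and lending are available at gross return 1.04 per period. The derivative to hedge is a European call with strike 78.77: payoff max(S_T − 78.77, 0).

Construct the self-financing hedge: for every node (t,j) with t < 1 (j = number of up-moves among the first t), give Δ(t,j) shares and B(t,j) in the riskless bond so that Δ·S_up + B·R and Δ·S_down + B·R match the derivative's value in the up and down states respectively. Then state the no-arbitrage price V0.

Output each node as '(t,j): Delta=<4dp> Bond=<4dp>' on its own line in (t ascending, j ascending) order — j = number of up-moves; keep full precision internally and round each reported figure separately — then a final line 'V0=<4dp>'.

(0,0): Delta=0.5377 Bond=-36.7582
V0=5.7179

No-arbitrage ⇒ martingale measure with p* = (R−d)/(u−d) = 0.6667.
At expiry t=1: V(1,0)=0.0000, V(1,1)=8.9200
  t=0,j=0: stock 79.0000 → up 87.6900 (V=8.9200), down 71.1000 (V=0.0000). Price 5.7179; hedge Δ=0.5377, bond B=-36.7582.
Root portfolio cost Δ·79+B reproduces V0=5.7179.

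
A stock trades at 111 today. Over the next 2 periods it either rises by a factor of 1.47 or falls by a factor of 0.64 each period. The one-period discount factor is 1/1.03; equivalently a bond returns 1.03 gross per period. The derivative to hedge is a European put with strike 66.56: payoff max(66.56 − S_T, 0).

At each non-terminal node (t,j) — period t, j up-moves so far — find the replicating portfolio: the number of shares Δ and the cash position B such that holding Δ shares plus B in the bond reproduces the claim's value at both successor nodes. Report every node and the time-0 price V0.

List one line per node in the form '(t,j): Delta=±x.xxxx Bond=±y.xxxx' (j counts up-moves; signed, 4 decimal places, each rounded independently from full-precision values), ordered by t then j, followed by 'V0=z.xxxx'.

(0,0): Delta=-0.1178 Bond=18.6684
(1,0): Delta=-0.3578 Bond=36.2718
(1,1): Delta=0.0000 Bond=0.0000
V0=5.5878

Risk-neutral probability p* = (R−d)/(u−d) = (1.03−0.64)/(1.47−0.64) = 0.4699.
Payoff layer (t=2): V(2,0)=21.0944, V(2,1)=0.0000, V(2,2)=0.0000
(1,0): S=71.0400. Δ = (V_up−V_dn)/(S_up−S_dn) = (0.0000−21.0944)/(104.4288−45.4656) = -0.3578. V = [p*·0.0000 + (1−p*)·21.0944]/1.03 = 10.8569. B = V − Δ·S = 36.2718.
(1,1): S=163.1700. Δ = (V_up−V_dn)/(S_up−S_dn) = (0.0000−0.0000)/(239.8599−104.4288) = 0.0000. V = [p*·0.0000 + (1−p*)·0.0000]/1.03 = 0.0000. B = V − Δ·S = 0.0000.
(0,0): S=111.0000. Δ = (V_up−V_dn)/(S_up−S_dn) = (0.0000−10.8569)/(163.1700−71.0400) = -0.1178. V = [p*·0.0000 + (1−p*)·10.8569]/1.03 = 5.5878. B = V − Δ·S = 18.6684.
Root portfolio cost Δ·111+B reproduces V0=5.5878.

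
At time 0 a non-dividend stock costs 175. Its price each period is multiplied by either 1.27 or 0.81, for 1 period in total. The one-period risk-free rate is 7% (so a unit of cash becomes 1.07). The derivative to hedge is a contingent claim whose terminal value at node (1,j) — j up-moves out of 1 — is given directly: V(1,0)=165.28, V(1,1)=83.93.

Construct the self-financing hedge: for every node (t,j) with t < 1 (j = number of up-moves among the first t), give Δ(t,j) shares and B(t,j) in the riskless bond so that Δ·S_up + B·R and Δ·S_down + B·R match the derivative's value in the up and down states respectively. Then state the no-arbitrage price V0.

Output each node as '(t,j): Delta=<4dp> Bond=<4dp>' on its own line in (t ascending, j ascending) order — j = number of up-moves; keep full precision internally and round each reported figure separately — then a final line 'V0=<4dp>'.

Under the risk-neutral measure, an up-move has probability p* = (R−d)/(u−d) = 0.5652 and values discount at R = 1.07.
Terminal values V(1,·): V(1,0)=165.2800, V(1,1)=83.9300
Node (0,0) S=175.0000: V=(p*·83.9300+(1−p*)·165.2800)/1.07=111.4949; Δ=(83.9300−165.2800)/(222.2500−141.7500)=-1.0106; B=V−Δ·S=288.3427
Self-financing check: at every node Δ·S+B equals the discounted successor values.

(0,0): Delta=-1.0106 Bond=288.3427
V0=111.4949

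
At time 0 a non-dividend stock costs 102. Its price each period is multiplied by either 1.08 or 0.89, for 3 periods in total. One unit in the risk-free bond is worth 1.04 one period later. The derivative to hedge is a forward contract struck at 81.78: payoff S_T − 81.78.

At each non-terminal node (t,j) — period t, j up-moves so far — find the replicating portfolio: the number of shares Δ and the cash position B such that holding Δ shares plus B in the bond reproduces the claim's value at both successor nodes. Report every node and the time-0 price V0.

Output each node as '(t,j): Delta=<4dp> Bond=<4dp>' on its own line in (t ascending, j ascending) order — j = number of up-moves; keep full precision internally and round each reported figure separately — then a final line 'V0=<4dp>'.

Since d<R<u, set p* = (R−d)/(u−d) = 0.7895; price each node as the discounted p*-expectation of its children.
At expiry t=3: V(3,0)=-9.8732, V(3,1)=5.4777, V(3,2)=24.1058, V(3,3)=46.7106
  t=2,j=0: stock 80.7942 → up 87.2577 (V=5.4777), down 71.9068 (V=-9.8732). Price 2.1596; hedge Δ=1.0000, bond B=-78.6346.
  t=2,j=1: stock 98.0424 → up 105.8858 (V=24.1058), down 87.2577 (V=5.4777). Price 19.4078; hedge Δ=1.0000, bond B=-78.6346.
  t=2,j=2: stock 118.9728 → up 128.4906 (V=46.7106), down 105.8858 (V=24.1058). Price 40.3382; hedge Δ=1.0000, bond B=-78.6346.
  t=1,j=0: stock 90.7800 → up 98.0424 (V=19.4078), down 80.7942 (V=2.1596). Price 15.1698; hedge Δ=1.0000, bond B=-75.6102.
  t=1,j=1: stock 110.1600 → up 118.9728 (V=40.3382), down 98.0424 (V=19.4078). Price 34.5498; hedge Δ=1.0000, bond B=-75.6102.
  t=0,j=0: stock 102.0000 → up 110.1600 (V=34.5498), down 90.7800 (V=15.1698). Price 29.2979; hedge Δ=1.0000, bond B=-72.7021.
Check: Δ(0,0)·S0 + B(0,0) = 29.2979 = V0.

(0,0): Delta=1.0000 Bond=-72.7021
(1,0): Delta=1.0000 Bond=-75.6102
(1,1): Delta=1.0000 Bond=-75.6102
(2,0): Delta=1.0000 Bond=-78.6346
(2,1): Delta=1.0000 Bond=-78.6346
(2,2): Delta=1.0000 Bond=-78.6346
V0=29.2979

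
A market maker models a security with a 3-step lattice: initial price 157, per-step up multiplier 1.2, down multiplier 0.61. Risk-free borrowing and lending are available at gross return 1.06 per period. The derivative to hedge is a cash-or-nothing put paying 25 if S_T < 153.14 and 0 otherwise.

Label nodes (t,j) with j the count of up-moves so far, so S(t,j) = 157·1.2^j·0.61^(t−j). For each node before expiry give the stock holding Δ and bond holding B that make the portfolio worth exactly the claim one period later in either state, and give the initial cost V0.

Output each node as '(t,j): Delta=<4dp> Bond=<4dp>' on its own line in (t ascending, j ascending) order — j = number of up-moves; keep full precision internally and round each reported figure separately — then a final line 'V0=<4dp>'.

(0,0): Delta=-0.1397 Bond=33.6152
(1,0): Delta=0.0000 Bond=22.2499
(1,1): Delta=-0.1618 Bond=39.7954
(2,0): Delta=0.0000 Bond=23.5849
(2,1): Delta=0.0000 Bond=23.5849
(2,2): Delta=-0.1874 Bond=47.9693
V0=11.6772

No-arbitrage ⇒ martingale measure with p* = (R−d)/(u−d) = 0.7627.
Payoff layer (t=3): V(3,0)=25.0000, V(3,1)=25.0000, V(3,2)=25.0000, V(3,3)=0.0000
(2,0): S=58.4197. Δ = (V_up−V_dn)/(S_up−S_dn) = (25.0000−25.0000)/(70.1036−35.6360) = 0.0000. V = [p*·25.0000 + (1−p*)·25.0000]/1.06 = 23.5849. B = V − Δ·S = 23.5849.
(2,1): S=114.9240. Δ = (V_up−V_dn)/(S_up−S_dn) = (25.0000−25.0000)/(137.9088−70.1036) = 0.0000. V = [p*·25.0000 + (1−p*)·25.0000]/1.06 = 23.5849. B = V − Δ·S = 23.5849.
(2,2): S=226.0800. Δ = (V_up−V_dn)/(S_up−S_dn) = (0.0000−25.0000)/(271.2960−137.9088) = -0.1874. V = [p*·0.0000 + (1−p*)·25.0000]/1.06 = 5.5964. B = V − Δ·S = 47.9693.
(1,0): S=95.7700. Δ = (V_up−V_dn)/(S_up−S_dn) = (23.5849−23.5849)/(114.9240−58.4197) = 0.0000. V = [p*·23.5849 + (1−p*)·23.5849]/1.06 = 22.2499. B = V − Δ·S = 22.2499.
(1,1): S=188.4000. Δ = (V_up−V_dn)/(S_up−S_dn) = (5.5964−23.5849)/(226.0800−114.9240) = -0.1618. V = [p*·5.5964 + (1−p*)·23.5849]/1.06 = 9.3065. B = V − Δ·S = 39.7954.
(0,0): S=157.0000. Δ = (V_up−V_dn)/(S_up−S_dn) = (9.3065−22.2499)/(188.4000−95.7700) = -0.1397. V = [p*·9.3065 + (1−p*)·22.2499]/1.06 = 11.6772. B = V − Δ·S = 33.6152.
The time-0 hedge costs 11.6772, which is the no-arbitrage price.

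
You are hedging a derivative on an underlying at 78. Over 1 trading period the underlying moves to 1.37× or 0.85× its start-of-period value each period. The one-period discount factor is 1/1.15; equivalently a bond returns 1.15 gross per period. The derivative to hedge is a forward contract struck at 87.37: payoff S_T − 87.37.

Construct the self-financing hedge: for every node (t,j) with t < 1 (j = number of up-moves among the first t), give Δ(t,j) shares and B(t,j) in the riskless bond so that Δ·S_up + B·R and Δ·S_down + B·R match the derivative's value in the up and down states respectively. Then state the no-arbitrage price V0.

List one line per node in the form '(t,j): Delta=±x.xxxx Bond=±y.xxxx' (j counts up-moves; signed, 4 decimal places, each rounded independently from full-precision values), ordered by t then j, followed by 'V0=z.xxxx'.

(0,0): Delta=1.0000 Bond=-75.9739
V0=2.0261

Under the risk-neutral measure, an up-move has probability p* = (R−d)/(u−d) = 0.5769 and values discount at R = 1.15.
At expiry t=1: V(1,0)=-21.0700, V(1,1)=19.4900
(0,0): S=78.0000. Δ = (V_up−V_dn)/(S_up−S_dn) = (19.4900−-21.0700)/(106.8600−66.3000) = 1.0000. V = [p*·19.4900 + (1−p*)·-21.0700]/1.15 = 2.0261. B = V − Δ·S = -75.9739.
Root portfolio cost Δ·78+B reproduces V0=2.0261.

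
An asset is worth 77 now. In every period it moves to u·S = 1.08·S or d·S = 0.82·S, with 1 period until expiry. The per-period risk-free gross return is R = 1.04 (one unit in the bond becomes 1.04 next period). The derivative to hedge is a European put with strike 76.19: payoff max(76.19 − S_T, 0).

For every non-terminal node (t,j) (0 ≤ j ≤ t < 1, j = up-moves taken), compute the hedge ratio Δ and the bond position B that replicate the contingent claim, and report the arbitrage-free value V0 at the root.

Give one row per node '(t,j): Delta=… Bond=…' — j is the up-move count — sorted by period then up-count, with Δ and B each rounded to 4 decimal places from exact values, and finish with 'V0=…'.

Risk-neutral probability p* = (R−d)/(u−d) = (1.04−0.82)/(1.08−0.82) = 0.8462.
Terminal values V(1,·): V(1,0)=13.0500, V(1,1)=0.0000
Node (0,0) S=77.0000: V=(p*·0.0000+(1−p*)·13.0500)/1.04=1.9305; Δ=(0.0000−13.0500)/(83.1600−63.1400)=-0.6518; B=V−Δ·S=52.1228
Each (Δ,B) replicates both successor values, so the strategy is self-financing and V0 is arbitrage-free.

(0,0): Delta=-0.6518 Bond=52.1228
V0=1.9305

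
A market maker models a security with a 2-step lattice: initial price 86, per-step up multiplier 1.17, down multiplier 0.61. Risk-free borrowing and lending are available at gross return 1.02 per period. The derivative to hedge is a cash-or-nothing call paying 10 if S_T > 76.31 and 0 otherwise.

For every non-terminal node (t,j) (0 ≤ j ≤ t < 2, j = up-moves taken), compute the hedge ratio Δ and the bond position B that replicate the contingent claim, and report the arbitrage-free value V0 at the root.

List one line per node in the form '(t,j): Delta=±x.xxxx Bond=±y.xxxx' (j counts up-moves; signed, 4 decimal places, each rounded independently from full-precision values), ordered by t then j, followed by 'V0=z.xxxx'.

The replicating-portfolio and risk-neutral prices coincide; use p* = (1.02−0.61)/(1.17−0.61) = 0.7321 for the latter.
Terminal payoffs: V(2,0)=0.0000, V(2,1)=0.0000, V(2,2)=10.0000
Node (1,0) S=52.4600: V=(p*·0.0000+(1−p*)·0.0000)/1.02=0.0000; Δ=(0.0000−0.0000)/(61.3782−32.0006)=0.0000; B=V−Δ·S=0.0000
Node (1,1) S=100.6200: V=(p*·10.0000+(1−p*)·0.0000)/1.02=7.1779; Δ=(10.0000−0.0000)/(117.7254−61.3782)=0.1775; B=V−Δ·S=-10.6793
Node (0,0) S=86.0000: V=(p*·7.1779+(1−p*)·0.0000)/1.02=5.1522; Δ=(7.1779−0.0000)/(100.6200−52.4600)=0.1490; B=V−Δ·S=-7.6654
The time-0 hedge costs 5.1522, which is the no-arbitrage price.

(0,0): Delta=0.1490 Bond=-7.6654
(1,0): Delta=0.0000 Bond=0.0000
(1,1): Delta=0.1775 Bond=-10.6793
V0=5.1522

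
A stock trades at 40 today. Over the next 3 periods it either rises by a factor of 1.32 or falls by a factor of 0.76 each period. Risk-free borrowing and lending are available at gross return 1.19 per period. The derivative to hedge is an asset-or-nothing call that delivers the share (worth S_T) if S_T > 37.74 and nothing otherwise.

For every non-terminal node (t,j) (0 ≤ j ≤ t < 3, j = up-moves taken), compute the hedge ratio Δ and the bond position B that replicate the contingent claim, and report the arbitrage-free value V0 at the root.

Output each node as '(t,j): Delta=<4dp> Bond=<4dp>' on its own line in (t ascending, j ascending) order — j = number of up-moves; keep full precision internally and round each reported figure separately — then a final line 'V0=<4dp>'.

The replicating-portfolio and risk-neutral prices coincide; use p* = (1.19−0.76)/(1.32−0.76) = 0.7679 for the latter.
Terminal values V(3,·): V(3,0)=0.0000, V(3,1)=0.0000, V(3,2)=52.9690, V(3,3)=91.9987
(2,0): S=23.1040. Δ = (V_up−V_dn)/(S_up−S_dn) = (0.0000−0.0000)/(30.4973−17.5590) = 0.0000. V = [p*·0.0000 + (1−p*)·0.0000]/1.19 = 0.0000. B = V − Δ·S = 0.0000.
(2,1): S=40.1280. Δ = (V_up−V_dn)/(S_up−S_dn) = (52.9690−0.0000)/(52.9690−30.4973) = 2.3571. V = [p*·52.9690 + (1−p*)·0.0000]/1.19 = 34.1787. B = V − Δ·S = -60.4088.
(2,2): S=69.6960. Δ = (V_up−V_dn)/(S_up−S_dn) = (91.9987−52.9690)/(91.9987−52.9690) = 1.0000. V = [p*·91.9987 + (1−p*)·52.9690]/1.19 = 69.6960. B = V − Δ·S = 0.0000.
(1,0): S=30.4000. Δ = (V_up−V_dn)/(S_up−S_dn) = (34.1787−0.0000)/(40.1280−23.1040) = 2.0077. V = [p*·34.1787 + (1−p*)·0.0000]/1.19 = 22.0541. B = V − Δ·S = -38.9793.
(1,1): S=52.8000. Δ = (V_up−V_dn)/(S_up−S_dn) = (69.6960−34.1787)/(69.6960−40.1280) = 1.2012. V = [p*·69.6960 + (1−p*)·34.1787]/1.19 = 51.6394. B = V − Δ·S = -11.7844.
(0,0): S=40.0000. Δ = (V_up−V_dn)/(S_up−S_dn) = (51.6394−22.0541)/(52.8000−30.4000) = 1.3208. V = [p*·51.6394 + (1−p*)·22.0541]/1.19 = 37.6230. B = V − Δ·S = -15.2080.
Self-financing check: at every node Δ·S+B equals the discounted successor values.

(0,0): Delta=1.3208 Bond=-15.2080
(1,0): Delta=2.0077 Bond=-38.9793
(1,1): Delta=1.2012 Bond=-11.7844
(2,0): Delta=0.0000 Bond=0.0000
(2,1): Delta=2.3571 Bond=-60.4088
(2,2): Delta=1.0000 Bond=0.0000
V0=37.6230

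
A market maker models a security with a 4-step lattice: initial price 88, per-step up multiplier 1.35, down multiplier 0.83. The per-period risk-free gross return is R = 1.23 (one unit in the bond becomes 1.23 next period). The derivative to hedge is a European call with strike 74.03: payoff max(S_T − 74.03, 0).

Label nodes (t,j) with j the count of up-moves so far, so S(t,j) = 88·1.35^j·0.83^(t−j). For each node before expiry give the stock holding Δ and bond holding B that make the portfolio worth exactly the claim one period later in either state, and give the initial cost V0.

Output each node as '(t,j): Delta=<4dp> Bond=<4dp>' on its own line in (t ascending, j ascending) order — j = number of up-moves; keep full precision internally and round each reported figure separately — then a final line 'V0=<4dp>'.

(0,0): Delta=0.9874 Bond=-31.0955
(1,0): Delta=0.9381 Bond=-34.6417
(1,1): Delta=0.9965 Bond=-39.3292
(2,0): Delta=0.7232 Bond=-29.5861
(2,1): Delta=0.9777 Bond=-46.5162
(2,2): Delta=1.0000 Bond=-48.9325
(3,0): Delta=0.0000 Bond=0.0000
(3,1): Delta=0.8566 Bond=-47.3082
(3,2): Delta=1.0000 Bond=-60.1870
(3,3): Delta=1.0000 Bond=-60.1870
V0=55.7973

Under the risk-neutral measure, an up-move has probability p* = (R−d)/(u−d) = 0.7692 and values discount at R = 1.23.
Terminal values V(4,·): V(4,0)=0.0000, V(4,1)=0.0000, V(4,2)=36.4558, V(4,3)=105.6758, V(4,4)=218.2626
  t=3,j=0: stock 50.3173 → up 67.9283 (V=0.0000), down 41.7633 (V=0.0000). Price 0.0000; hedge Δ=0.0000, bond B=0.0000.
  t=3,j=1: stock 81.8413 → up 110.4858 (V=36.4558), down 67.9283 (V=0.0000). Price 22.7991; hedge Δ=0.8566, bond B=-47.3082.
  t=3,j=2: stock 133.1154 → up 179.7058 (V=105.6758), down 110.4858 (V=36.4558). Price 72.9284; hedge Δ=1.0000, bond B=-60.1870.
  t=3,j=3: stock 216.5130 → up 292.2926 (V=218.2626), down 179.7058 (V=105.6758). Price 156.3260; hedge Δ=1.0000, bond B=-60.1870.
  t=2,j=0: stock 60.6232 → up 81.8413 (V=22.7991), down 50.3173 (V=0.0000). Price 14.2584; hedge Δ=0.7232, bond B=-29.5861.
  t=2,j=1: stock 98.6040 → up 133.1154 (V=72.9284), down 81.8413 (V=22.7991). Price 49.8863; hedge Δ=0.9777, bond B=-46.5162.
  t=2,j=2: stock 160.3800 → up 216.5130 (V=156.3260), down 133.1154 (V=72.9284). Price 111.4475; hedge Δ=1.0000, bond B=-48.9325.
  t=1,j=0: stock 73.0400 → up 98.6040 (V=49.8863), down 60.6232 (V=14.2584). Price 33.8735; hedge Δ=0.9381, bond B=-34.6417.
  t=1,j=1: stock 118.8000 → up 160.3800 (V=111.4475), down 98.6040 (V=49.8863). Price 79.0578; hedge Δ=0.9965, bond B=-39.3292.
  t=0,j=0: stock 88.0000 → up 118.8000 (V=79.0578), down 73.0400 (V=33.8735). Price 55.7973; hedge Δ=0.9874, bond B=-31.0955.
Self-financing check: at every node Δ·S+B equals the discounted successor values.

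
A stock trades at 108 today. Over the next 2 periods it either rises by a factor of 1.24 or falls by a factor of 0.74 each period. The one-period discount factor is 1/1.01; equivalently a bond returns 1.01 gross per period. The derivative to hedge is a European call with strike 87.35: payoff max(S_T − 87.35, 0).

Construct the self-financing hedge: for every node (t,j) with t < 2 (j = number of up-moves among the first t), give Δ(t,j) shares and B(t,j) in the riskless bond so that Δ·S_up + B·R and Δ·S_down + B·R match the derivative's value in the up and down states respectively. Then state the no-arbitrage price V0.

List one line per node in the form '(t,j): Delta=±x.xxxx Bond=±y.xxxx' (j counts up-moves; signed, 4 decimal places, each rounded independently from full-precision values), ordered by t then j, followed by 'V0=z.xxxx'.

(0,0): Delta=0.7621 Bond=-54.0819
(1,0): Delta=0.2941 Bond=-17.2190
(1,1): Delta=1.0000 Bond=-86.4851
V0=28.2226

Under the risk-neutral measure, an up-move has probability p* = (R−d)/(u−d) = 0.5400 and values discount at R = 1.01.
At expiry t=2: V(2,0)=0.0000, V(2,1)=11.7508, V(2,2)=78.7108
(1,0): S=79.9200. Δ = (V_up−V_dn)/(S_up−S_dn) = (11.7508−0.0000)/(99.1008−59.1408) = 0.2941. V = [p*·11.7508 + (1−p*)·0.0000]/1.01 = 6.2826. B = V − Δ·S = -17.2190.
(1,1): S=133.9200. Δ = (V_up−V_dn)/(S_up−S_dn) = (78.7108−11.7508)/(166.0608−99.1008) = 1.0000. V = [p*·78.7108 + (1−p*)·11.7508]/1.01 = 47.4349. B = V − Δ·S = -86.4851.
(0,0): S=108.0000. Δ = (V_up−V_dn)/(S_up−S_dn) = (47.4349−6.2826)/(133.9200−79.9200) = 0.7621. V = [p*·47.4349 + (1−p*)·6.2826]/1.01 = 28.2226. B = V − Δ·S = -54.0819.
Self-financing check: at every node Δ·S+B equals the discounted successor values.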